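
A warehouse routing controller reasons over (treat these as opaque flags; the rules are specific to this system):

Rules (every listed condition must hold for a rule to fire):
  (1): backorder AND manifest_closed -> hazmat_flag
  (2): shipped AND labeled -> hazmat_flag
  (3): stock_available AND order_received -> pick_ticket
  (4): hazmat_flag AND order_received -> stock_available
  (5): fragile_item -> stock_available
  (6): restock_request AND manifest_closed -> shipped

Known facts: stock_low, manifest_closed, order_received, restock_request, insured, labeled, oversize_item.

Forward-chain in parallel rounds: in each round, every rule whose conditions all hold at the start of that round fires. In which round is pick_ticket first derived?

Round 1: (6) [restock_request AND manifest_closed -> shipped]. Adds shipped.
Round 2: (2) [shipped AND labeled -> hazmat_flag]. Adds hazmat_flag.
Round 3: (4) [hazmat_flag AND order_received -> stock_available]. Adds stock_available.
Round 4: (3) [stock_available AND order_received -> pick_ticket]. Adds pick_ticket.
pick_ticket first appears in round 4.

4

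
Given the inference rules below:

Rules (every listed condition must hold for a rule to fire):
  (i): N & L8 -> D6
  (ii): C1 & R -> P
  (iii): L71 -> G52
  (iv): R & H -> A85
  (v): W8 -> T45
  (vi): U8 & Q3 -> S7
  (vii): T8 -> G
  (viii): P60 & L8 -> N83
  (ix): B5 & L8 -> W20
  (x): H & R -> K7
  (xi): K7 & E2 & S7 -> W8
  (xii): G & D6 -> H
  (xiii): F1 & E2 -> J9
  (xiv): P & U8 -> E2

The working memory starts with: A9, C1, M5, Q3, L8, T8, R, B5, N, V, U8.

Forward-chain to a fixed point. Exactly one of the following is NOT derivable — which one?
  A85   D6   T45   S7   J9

J9

Round 1: (i) [N & L8 -> D6]; (ii) [C1 & R -> P]; (vi) [U8 & Q3 -> S7]; (vii) [T8 -> G]; (ix) [B5 & L8 -> W20]. New: D6, P, S7, G, W20.
Round 2: (xii) [G & D6 -> H]; (xiv) [P & U8 -> E2]. New: H, E2.
Round 3: (iv) [R & H -> A85]; (x) [H & R -> K7]. New: A85, K7.
Round 4: (xi) [K7 & E2 & S7 -> W8]. New: W8.
Round 5: (v) [W8 -> T45]. New: T45.
Derived: S7 (round 1), D6 (round 1), T45 (round 5), A85 (round 3). J9 never appears in any round.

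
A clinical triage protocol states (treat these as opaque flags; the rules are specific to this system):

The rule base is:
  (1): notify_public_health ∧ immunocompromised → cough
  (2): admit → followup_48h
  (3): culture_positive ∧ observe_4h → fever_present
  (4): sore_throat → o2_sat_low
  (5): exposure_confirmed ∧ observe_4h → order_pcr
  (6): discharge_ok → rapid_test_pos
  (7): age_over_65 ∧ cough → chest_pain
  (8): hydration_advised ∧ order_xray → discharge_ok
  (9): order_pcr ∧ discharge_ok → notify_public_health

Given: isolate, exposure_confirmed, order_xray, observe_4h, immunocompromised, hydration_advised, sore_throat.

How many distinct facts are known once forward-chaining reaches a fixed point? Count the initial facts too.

Round 1: (4) [sore_throat → o2_sat_low]; (5) [exposure_confirmed ∧ observe_4h → order_pcr]; (8) [hydration_advised ∧ order_xray → discharge_ok]. Adds o2_sat_low, order_pcr, discharge_ok.
Round 2: (6) [discharge_ok → rapid_test_pos]; (9) [order_pcr ∧ discharge_ok → notify_public_health]. Adds rapid_test_pos, notify_public_health.
Round 3: (1) [notify_public_health ∧ immunocompromised → cough]. Adds cough.
Closure: {cough, discharge_ok, exposure_confirmed, hydration_advised, immunocompromised, isolate, notify_public_health, o2_sat_low, observe_4h, order_pcr, order_xray, rapid_test_pos, sore_throat} — 13 facts.

13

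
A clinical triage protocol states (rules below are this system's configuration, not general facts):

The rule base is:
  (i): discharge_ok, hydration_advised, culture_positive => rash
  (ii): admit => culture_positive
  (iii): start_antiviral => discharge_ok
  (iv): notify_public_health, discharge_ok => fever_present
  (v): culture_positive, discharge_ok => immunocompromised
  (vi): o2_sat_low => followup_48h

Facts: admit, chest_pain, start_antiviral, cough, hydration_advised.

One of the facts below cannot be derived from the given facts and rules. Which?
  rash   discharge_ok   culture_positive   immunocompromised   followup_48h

followup_48h

[1] (ii) [admit => culture_positive]; (iii) [start_antiviral => discharge_ok]. ⇒ new: culture_positive, discharge_ok.
[2] (i) [discharge_ok, hydration_advised, culture_positive => rash]; (v) [culture_positive, discharge_ok => immunocompromised]. ⇒ new: rash, immunocompromised.
Derived: culture_positive (round 1), rash (round 2), immunocompromised (round 2), discharge_ok (round 1). followup_48h never appears in any round.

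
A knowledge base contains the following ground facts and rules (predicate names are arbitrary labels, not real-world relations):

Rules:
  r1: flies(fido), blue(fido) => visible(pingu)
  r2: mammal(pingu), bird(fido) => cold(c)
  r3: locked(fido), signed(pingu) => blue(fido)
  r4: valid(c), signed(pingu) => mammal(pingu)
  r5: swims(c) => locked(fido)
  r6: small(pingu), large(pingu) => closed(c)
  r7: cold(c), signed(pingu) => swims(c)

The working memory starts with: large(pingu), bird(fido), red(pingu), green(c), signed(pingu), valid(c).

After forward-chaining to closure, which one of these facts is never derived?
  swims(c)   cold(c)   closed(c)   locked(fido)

closed(c)

Round 1: r4 [valid(c), signed(pingu) => mammal(pingu)]. New: mammal(pingu).
Round 2: r2 [mammal(pingu), bird(fido) => cold(c)]. New: cold(c).
Round 3: r7 [cold(c), signed(pingu) => swims(c)]. New: swims(c).
Round 4: r5 [swims(c) => locked(fido)]. New: locked(fido).
Round 5: r3 [locked(fido), signed(pingu) => blue(fido)]. New: blue(fido).
Derived: swims(c) (round 3), cold(c) (round 2), locked(fido) (round 4). closed(c) never appears in any round.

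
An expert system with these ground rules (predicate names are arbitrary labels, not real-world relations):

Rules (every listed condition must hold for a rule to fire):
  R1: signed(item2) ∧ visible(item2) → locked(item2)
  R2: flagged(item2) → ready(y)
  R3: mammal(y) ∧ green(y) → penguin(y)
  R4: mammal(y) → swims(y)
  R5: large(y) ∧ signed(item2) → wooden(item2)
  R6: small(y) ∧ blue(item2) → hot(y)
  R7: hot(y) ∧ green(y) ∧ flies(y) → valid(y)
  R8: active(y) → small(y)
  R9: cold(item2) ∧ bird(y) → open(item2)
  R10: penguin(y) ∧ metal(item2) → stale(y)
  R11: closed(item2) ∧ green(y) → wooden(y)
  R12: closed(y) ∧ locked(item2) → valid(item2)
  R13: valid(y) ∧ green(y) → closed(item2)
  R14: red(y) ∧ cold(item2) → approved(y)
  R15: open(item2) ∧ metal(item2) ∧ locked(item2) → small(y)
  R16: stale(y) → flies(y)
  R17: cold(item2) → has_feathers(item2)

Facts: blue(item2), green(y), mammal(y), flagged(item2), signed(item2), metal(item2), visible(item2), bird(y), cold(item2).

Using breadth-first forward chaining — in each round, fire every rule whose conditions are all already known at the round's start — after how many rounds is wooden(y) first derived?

6

Round 1 — R1, R2, R3, R4, R9, R17, derive locked(item2), ready(y), penguin(y), swims(y), open(item2), has_feathers(item2).
Round 2 — R10, R15, derive stale(y), small(y).
Round 3 — R6, R16, derive hot(y), flies(y).
Round 4 — R7, derive valid(y).
Round 5 — R13, derive closed(item2).
Round 6 — R11, derive wooden(y).
wooden(y) first appears in round 6.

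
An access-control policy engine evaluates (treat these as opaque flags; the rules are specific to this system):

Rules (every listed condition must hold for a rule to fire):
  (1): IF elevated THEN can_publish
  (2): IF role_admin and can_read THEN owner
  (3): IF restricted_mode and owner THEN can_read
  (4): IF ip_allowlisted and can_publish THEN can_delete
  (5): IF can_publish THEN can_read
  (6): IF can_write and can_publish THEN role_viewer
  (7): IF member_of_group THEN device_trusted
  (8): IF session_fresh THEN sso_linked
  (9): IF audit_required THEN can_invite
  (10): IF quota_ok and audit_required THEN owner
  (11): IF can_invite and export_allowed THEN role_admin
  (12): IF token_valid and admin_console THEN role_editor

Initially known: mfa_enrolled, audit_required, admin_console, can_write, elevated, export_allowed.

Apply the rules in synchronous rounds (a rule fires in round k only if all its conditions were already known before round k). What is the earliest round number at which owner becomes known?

3

Round 1: (1) [IF elevated THEN can_publish]; (9) [IF audit_required THEN can_invite]. New: can_publish, can_invite.
Round 2: (5) [IF can_publish THEN can_read]; (6) [IF can_write and can_publish THEN role_viewer]; (11) [IF can_invite and export_allowed THEN role_admin]. New: can_read, role_viewer, role_admin.
Round 3: (2) [IF role_admin and can_read THEN owner]. New: owner.
owner first appears in round 3.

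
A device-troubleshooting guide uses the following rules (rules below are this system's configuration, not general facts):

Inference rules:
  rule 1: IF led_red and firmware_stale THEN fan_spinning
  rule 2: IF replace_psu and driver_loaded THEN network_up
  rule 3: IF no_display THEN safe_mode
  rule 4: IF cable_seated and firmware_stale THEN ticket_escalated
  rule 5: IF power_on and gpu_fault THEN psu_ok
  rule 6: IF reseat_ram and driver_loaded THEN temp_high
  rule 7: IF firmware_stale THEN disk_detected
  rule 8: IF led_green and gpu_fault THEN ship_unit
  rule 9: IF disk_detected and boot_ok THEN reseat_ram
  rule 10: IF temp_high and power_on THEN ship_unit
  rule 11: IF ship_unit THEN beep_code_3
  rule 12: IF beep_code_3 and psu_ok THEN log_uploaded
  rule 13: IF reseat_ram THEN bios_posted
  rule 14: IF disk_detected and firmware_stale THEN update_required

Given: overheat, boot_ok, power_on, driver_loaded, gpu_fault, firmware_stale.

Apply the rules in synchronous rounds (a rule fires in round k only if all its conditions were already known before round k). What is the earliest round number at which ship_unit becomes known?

Round 1 fires rule 5, rule 7, giving psu_ok, disk_detected.
Round 2 fires rule 9, rule 14, giving reseat_ram, update_required.
Round 3 fires rule 6, rule 13, giving temp_high, bios_posted.
Round 4 fires rule 10, giving ship_unit.
ship_unit first appears in round 4.

4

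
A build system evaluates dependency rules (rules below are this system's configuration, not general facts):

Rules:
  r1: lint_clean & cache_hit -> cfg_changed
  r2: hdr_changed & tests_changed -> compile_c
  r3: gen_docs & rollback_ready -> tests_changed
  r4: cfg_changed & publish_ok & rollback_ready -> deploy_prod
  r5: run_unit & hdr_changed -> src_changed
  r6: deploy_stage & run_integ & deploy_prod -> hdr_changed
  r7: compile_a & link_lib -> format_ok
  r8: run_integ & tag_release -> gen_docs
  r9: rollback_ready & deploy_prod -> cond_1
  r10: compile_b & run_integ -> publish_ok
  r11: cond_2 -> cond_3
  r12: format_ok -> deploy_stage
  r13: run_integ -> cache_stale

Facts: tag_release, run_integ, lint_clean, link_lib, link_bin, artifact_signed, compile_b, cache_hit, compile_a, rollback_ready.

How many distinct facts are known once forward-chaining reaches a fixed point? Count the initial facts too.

Round 1 — r1, r7, r8, r10, r13, derive cfg_changed, format_ok, gen_docs, publish_ok, cache_stale.
Round 2 — r3, r4, r12, derive tests_changed, deploy_prod, deploy_stage.
Round 3 — r6, r9, derive hdr_changed, cond_1.
Round 4 — r2, derive compile_c.
Closure: {artifact_signed, cache_hit, cache_stale, cfg_changed, compile_a, compile_b, compile_c, cond_1, deploy_prod, deploy_stage, format_ok, gen_docs, hdr_changed, link_bin, link_lib, lint_clean, publish_ok, rollback_ready, run_integ, tag_release, tests_changed} — 21 facts.

21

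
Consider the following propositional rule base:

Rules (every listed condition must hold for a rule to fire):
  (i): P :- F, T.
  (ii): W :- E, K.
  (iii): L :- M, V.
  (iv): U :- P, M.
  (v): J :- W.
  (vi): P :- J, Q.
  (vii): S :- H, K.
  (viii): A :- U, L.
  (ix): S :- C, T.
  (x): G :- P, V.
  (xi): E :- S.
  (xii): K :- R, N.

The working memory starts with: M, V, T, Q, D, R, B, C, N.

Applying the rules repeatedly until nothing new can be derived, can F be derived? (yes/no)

Round 1 — (iii), (ix), (xii), derive L, S, K.
Round 2 — (xi), derive E.
Round 3 — (ii), derive W.
Round 4 — (v), derive J.
Round 5 — (vi), derive P.
Round 6 — (iv), (x), derive U, G.
Round 7 — (viii), derive A.
Fixed point reached. No rule has F as a consequent, and it is not given.

no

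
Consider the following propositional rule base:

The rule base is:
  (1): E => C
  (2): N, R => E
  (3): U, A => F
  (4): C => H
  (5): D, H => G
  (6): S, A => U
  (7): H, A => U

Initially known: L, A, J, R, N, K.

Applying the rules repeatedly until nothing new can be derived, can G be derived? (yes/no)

[1] (2) [N, R => E]. ⇒ new: E.
[2] (1) [E => C]. ⇒ new: C.
[3] (4) [C => H]. ⇒ new: H.
[4] (7) [H, A => U]. ⇒ new: U.
[5] (3) [U, A => F]. ⇒ new: F.
Fixed point reached. G is concluded only by (5); (5) needs D (never derived).

no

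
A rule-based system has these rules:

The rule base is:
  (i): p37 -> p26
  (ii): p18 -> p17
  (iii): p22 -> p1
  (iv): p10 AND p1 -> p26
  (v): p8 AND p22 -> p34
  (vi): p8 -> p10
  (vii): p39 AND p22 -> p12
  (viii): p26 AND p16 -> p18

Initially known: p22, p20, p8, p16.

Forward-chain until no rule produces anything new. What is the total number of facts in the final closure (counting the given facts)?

Round 1 — (iii), (v), (vi), derive p1, p34, p10.
Round 2 — (iv), derive p26.
Round 3 — (viii), derive p18.
Round 4 — (ii), derive p17.
Closure: {p1, p10, p16, p17, p18, p20, p22, p26, p34, p8} — 10 facts.

10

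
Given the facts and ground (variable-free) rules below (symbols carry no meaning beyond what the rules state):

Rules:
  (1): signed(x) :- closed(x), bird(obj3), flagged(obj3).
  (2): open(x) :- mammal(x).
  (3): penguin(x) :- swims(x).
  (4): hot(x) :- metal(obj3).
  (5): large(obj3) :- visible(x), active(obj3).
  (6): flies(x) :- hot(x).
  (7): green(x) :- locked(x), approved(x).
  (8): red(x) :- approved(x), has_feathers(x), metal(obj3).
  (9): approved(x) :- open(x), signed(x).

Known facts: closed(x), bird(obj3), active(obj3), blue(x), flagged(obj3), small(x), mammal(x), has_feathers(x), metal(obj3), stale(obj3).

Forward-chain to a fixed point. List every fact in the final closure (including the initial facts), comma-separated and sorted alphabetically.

Round 1 — (1), (2), (4), derive signed(x), open(x), hot(x).
Round 2 — (6), (9), derive flies(x), approved(x).
Round 3 — (8), derive red(x).

active(obj3), approved(x), bird(obj3), blue(x), closed(x), flagged(obj3), flies(x), has_feathers(x), hot(x), mammal(x), metal(obj3), open(x), red(x), signed(x), small(x), stale(obj3)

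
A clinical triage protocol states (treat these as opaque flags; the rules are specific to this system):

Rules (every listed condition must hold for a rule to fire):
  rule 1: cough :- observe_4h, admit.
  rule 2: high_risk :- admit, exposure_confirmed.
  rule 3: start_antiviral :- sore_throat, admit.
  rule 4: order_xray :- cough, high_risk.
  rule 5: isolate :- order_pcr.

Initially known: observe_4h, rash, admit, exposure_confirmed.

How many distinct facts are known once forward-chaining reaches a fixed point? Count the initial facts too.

Round 1: rule 1 [cough :- observe_4h, admit.]; rule 2 [high_risk :- admit, exposure_confirmed.]. Adds cough, high_risk.
Round 2: rule 4 [order_xray :- cough, high_risk.]. Adds order_xray.
Closure: {admit, cough, exposure_confirmed, high_risk, observe_4h, order_xray, rash} — 7 facts.

7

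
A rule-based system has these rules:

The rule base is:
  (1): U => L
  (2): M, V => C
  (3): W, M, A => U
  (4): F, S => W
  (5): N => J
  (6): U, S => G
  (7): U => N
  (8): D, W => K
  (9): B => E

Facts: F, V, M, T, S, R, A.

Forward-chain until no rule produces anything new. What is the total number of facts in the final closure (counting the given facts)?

[1] (2) [M, V => C]; (4) [F, S => W]. ⇒ new: C, W.
[2] (3) [W, M, A => U]. ⇒ new: U.
[3] (1) [U => L]; (6) [U, S => G]; (7) [U => N]. ⇒ new: L, G, N.
[4] (5) [N => J]. ⇒ new: J.
Closure: {A, C, F, G, J, L, M, N, R, S, T, U, V, W} — 14 facts.

14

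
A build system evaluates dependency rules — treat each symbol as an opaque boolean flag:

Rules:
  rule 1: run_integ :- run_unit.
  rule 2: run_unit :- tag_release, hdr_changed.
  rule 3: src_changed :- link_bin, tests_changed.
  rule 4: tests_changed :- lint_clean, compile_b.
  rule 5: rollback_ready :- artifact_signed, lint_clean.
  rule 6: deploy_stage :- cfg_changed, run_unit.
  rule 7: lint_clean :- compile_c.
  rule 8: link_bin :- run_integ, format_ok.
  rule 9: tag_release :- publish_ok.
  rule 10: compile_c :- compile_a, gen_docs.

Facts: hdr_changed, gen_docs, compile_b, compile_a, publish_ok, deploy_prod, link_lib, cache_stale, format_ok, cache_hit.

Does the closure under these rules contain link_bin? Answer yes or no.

Round 1 fires rule 9, rule 10, giving tag_release, compile_c.
Round 2 fires rule 2, rule 7, giving run_unit, lint_clean.
Round 3 fires rule 1, rule 4, giving run_integ, tests_changed.
Round 4 fires rule 8, giving link_bin.
Round 5 fires rule 3, giving src_changed.
link_bin appears in round 4, so it is derivable.

yes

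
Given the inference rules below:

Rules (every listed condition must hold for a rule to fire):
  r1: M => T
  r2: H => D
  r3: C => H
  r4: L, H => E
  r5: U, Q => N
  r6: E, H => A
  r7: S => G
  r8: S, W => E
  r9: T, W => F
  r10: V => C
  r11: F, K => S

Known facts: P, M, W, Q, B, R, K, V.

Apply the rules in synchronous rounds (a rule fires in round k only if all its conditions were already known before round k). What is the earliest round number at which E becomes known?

Round 1 — r1, r10, derive T, C.
Round 2 — r3, r9, derive H, F.
Round 3 — r2, r11, derive D, S.
Round 4 — r7, r8, derive G, E.
E first appears in round 4.

4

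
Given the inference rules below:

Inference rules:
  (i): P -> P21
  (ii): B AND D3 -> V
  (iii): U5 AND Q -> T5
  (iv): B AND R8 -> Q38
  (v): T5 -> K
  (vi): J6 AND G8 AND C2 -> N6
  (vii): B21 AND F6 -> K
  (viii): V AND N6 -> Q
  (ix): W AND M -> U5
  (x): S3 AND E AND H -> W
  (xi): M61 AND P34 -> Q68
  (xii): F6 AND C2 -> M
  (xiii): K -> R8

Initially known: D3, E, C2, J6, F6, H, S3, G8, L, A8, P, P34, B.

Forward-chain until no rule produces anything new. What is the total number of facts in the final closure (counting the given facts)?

Round 1: (i) [P -> P21]; (ii) [B AND D3 -> V]; (vi) [J6 AND G8 AND C2 -> N6]; (x) [S3 AND E AND H -> W]; (xii) [F6 AND C2 -> M]. New: P21, V, N6, W, M.
Round 2: (viii) [V AND N6 -> Q]; (ix) [W AND M -> U5]. New: Q, U5.
Round 3: (iii) [U5 AND Q -> T5]. New: T5.
Round 4: (v) [T5 -> K]. New: K.
Round 5: (xiii) [K -> R8]. New: R8.
Round 6: (iv) [B AND R8 -> Q38]. New: Q38.
Closure: {A8, B, C2, D3, E, F6, G8, H, J6, K, L, M, N6, P, P21, P34, Q, Q38, R8, S3, T5, U5, V, W} — 24 facts.

24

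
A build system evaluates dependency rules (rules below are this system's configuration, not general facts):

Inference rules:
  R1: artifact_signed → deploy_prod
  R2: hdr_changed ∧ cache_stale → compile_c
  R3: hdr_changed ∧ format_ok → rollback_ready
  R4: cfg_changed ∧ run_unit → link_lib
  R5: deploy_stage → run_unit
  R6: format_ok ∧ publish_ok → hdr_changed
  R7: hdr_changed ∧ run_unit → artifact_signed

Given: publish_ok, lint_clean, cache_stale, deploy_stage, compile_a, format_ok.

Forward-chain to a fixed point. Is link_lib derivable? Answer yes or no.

Round 1: R5 [deploy_stage → run_unit]; R6 [format_ok ∧ publish_ok → hdr_changed]. Adds run_unit, hdr_changed.
Round 2: R2 [hdr_changed ∧ cache_stale → compile_c]; R3 [hdr_changed ∧ format_ok → rollback_ready]; R7 [hdr_changed ∧ run_unit → artifact_signed]. Adds compile_c, rollback_ready, artifact_signed.
Round 3: R1 [artifact_signed → deploy_prod]. Adds deploy_prod.
Fixed point reached. link_lib is concluded only by R4; R4 needs cfg_changed (never derived).

no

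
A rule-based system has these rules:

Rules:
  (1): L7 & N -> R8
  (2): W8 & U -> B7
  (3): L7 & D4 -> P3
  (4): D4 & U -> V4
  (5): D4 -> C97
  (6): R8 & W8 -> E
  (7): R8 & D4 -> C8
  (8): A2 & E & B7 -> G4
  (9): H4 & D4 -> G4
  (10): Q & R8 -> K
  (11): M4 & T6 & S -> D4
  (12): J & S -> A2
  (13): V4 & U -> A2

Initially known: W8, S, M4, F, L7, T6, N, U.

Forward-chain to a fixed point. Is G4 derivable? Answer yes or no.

yes

Round 1 — (1), (2), (11), derive R8, B7, D4.
Round 2 — (3), (4), (5), (6), (7), derive P3, V4, C97, E, C8.
Round 3 — (13), derive A2.
Round 4 — (8), derive G4.
G4 appears in round 4, so it is derivable.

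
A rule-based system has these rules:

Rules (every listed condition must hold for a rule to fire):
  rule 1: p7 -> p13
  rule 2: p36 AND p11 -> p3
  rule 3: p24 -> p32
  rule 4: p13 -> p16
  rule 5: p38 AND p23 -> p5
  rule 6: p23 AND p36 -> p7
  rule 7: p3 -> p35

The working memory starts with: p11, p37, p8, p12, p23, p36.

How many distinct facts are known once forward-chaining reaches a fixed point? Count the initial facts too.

[1] rule 2 [p36 AND p11 -> p3]; rule 6 [p23 AND p36 -> p7]. ⇒ new: p3, p7.
[2] rule 1 [p7 -> p13]; rule 7 [p3 -> p35]. ⇒ new: p13, p35.
[3] rule 4 [p13 -> p16]. ⇒ new: p16.
Closure: {p11, p12, p13, p16, p23, p3, p35, p36, p37, p7, p8} — 11 facts.

11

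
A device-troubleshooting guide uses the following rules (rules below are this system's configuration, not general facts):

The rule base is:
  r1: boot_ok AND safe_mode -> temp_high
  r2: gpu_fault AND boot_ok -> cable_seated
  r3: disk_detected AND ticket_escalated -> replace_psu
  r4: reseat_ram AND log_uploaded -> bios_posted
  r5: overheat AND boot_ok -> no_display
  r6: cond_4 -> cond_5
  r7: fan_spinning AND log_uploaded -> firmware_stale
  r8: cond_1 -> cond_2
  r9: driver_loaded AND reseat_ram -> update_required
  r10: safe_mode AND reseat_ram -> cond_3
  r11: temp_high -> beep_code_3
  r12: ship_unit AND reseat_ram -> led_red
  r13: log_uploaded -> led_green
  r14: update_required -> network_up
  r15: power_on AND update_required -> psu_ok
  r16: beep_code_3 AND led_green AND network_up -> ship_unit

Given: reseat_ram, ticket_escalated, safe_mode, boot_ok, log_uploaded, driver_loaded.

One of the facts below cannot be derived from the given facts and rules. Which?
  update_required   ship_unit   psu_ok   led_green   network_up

psu_ok

Round 1 — r1, r4, r9, r10, r13, derive temp_high, bios_posted, update_required, cond_3, led_green.
Round 2 — r11, r14, derive beep_code_3, network_up.
Round 3 — r16, derive ship_unit.
Round 4 — r12, derive led_red.
Derived: ship_unit (round 3), update_required (round 1), led_green (round 1), network_up (round 2). psu_ok never appears in any round.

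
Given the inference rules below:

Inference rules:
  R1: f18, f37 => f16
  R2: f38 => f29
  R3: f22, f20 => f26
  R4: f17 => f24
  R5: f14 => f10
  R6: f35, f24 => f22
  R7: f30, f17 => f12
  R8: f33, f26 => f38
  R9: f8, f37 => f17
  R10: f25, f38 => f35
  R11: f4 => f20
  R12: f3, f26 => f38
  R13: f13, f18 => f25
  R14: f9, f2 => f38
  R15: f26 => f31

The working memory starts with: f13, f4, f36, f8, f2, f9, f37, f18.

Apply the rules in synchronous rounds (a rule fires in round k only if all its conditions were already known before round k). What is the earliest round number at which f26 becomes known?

Round 1 — R1, R9, R11, R13, R14, derive f16, f17, f20, f25, f38.
Round 2 — R2, R4, R10, derive f29, f24, f35.
Round 3 — R6, derive f22.
Round 4 — R3, derive f26.
f26 first appears in round 4.

4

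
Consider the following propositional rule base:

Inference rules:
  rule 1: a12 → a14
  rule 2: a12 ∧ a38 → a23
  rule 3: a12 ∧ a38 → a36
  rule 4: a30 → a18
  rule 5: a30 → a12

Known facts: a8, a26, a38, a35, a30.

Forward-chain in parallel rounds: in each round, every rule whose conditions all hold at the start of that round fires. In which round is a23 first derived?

Round 1: rule 4 [a30 → a18]; rule 5 [a30 → a12]. Adds a18, a12.
Round 2: rule 1 [a12 → a14]; rule 2 [a12 ∧ a38 → a23]; rule 3 [a12 ∧ a38 → a36]. Adds a14, a23, a36.
a23 first appears in round 2.

2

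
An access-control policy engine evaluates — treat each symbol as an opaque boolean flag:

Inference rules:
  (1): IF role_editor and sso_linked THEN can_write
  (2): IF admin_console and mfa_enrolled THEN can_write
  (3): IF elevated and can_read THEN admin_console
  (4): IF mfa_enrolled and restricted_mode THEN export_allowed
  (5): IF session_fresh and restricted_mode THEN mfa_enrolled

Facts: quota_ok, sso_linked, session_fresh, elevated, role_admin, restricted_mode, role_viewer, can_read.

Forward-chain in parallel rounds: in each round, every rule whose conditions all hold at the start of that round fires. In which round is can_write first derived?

2

Round 1: (3) [IF elevated and can_read THEN admin_console]; (5) [IF session_fresh and restricted_mode THEN mfa_enrolled]. Adds admin_console, mfa_enrolled.
Round 2: (2) [IF admin_console and mfa_enrolled THEN can_write]; (4) [IF mfa_enrolled and restricted_mode THEN export_allowed]. Adds can_write, export_allowed.
can_write first appears in round 2.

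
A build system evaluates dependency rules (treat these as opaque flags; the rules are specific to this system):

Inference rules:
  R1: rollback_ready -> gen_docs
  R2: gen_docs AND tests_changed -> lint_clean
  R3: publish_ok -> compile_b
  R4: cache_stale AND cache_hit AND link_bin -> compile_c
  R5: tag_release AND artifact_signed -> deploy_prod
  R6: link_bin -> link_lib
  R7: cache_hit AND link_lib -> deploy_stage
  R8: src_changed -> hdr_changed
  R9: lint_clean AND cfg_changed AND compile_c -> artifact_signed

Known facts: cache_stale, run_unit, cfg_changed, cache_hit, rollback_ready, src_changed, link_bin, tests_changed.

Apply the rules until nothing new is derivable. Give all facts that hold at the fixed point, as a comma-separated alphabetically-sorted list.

Round 1: R1 [rollback_ready -> gen_docs]; R4 [cache_stale AND cache_hit AND link_bin -> compile_c]; R6 [link_bin -> link_lib]; R8 [src_changed -> hdr_changed]. Adds gen_docs, compile_c, link_lib, hdr_changed.
Round 2: R2 [gen_docs AND tests_changed -> lint_clean]; R7 [cache_hit AND link_lib -> deploy_stage]. Adds lint_clean, deploy_stage.
Round 3: R9 [lint_clean AND cfg_changed AND compile_c -> artifact_signed]. Adds artifact_signed.

artifact_signed, cache_hit, cache_stale, cfg_changed, compile_c, deploy_stage, gen_docs, hdr_changed, link_bin, link_lib, lint_clean, rollback_ready, run_unit, src_changed, tests_changed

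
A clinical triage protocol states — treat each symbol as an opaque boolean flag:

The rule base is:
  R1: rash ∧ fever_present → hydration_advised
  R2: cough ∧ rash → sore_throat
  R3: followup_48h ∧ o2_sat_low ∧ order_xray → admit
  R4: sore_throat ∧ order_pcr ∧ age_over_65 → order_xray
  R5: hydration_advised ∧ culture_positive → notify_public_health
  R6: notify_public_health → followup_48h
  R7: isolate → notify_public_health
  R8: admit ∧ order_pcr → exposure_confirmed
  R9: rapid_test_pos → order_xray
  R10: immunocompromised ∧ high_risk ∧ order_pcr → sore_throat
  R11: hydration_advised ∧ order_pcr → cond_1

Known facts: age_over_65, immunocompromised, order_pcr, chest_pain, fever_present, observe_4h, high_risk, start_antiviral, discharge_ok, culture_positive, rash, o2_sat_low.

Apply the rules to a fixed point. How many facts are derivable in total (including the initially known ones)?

Round 1 — R1, R10, derive hydration_advised, sore_throat.
Round 2 — R4, R5, R11, derive order_xray, notify_public_health, cond_1.
Round 3 — R6, derive followup_48h.
Round 4 — R3, derive admit.
Round 5 — R8, derive exposure_confirmed.
Closure: {admit, age_over_65, chest_pain, cond_1, culture_positive, discharge_ok, exposure_confirmed, fever_present, followup_48h, high_risk, hydration_advised, immunocompromised, notify_public_health, o2_sat_low, observe_4h, order_pcr, order_xray, rash, sore_throat, start_antiviral} — 20 facts.

20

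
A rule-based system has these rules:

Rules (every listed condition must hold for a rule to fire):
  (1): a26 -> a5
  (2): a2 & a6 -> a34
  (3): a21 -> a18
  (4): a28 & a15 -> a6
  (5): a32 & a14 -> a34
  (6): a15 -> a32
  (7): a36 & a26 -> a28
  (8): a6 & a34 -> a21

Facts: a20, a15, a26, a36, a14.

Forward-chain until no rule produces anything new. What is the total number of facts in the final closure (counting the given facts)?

Round 1 — (1), (6), (7), derive a5, a32, a28.
Round 2 — (4), (5), derive a6, a34.
Round 3 — (8), derive a21.
Round 4 — (3), derive a18.
Closure: {a14, a15, a18, a20, a21, a26, a28, a32, a34, a36, a5, a6} — 12 facts.

12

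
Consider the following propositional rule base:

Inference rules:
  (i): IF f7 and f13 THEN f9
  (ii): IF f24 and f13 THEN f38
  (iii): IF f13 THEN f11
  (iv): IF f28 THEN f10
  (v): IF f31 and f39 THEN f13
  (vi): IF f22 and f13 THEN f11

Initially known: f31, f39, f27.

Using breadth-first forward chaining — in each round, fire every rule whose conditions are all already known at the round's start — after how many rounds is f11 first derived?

2

Round 1 — (v), derive f13.
Round 2 — (iii), derive f11.
f11 first appears in round 2.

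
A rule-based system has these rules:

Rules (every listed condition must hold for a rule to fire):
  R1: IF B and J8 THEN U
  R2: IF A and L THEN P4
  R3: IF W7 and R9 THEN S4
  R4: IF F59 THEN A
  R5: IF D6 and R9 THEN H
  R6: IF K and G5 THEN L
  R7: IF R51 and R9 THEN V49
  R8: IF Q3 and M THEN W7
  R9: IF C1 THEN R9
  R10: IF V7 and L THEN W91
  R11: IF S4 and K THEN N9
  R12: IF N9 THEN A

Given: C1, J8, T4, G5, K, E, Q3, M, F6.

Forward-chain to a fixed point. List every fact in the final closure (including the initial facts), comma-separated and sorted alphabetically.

A, C1, E, F6, G5, J8, K, L, M, N9, P4, Q3, R9, S4, T4, W7

[1] R6 [IF K and G5 THEN L]; R8 [IF Q3 and M THEN W7]; R9 [IF C1 THEN R9]. ⇒ new: L, W7, R9.
[2] R3 [IF W7 and R9 THEN S4]. ⇒ new: S4.
[3] R11 [IF S4 and K THEN N9]. ⇒ new: N9.
[4] R12 [IF N9 THEN A]. ⇒ new: A.
[5] R2 [IF A and L THEN P4]. ⇒ new: P4.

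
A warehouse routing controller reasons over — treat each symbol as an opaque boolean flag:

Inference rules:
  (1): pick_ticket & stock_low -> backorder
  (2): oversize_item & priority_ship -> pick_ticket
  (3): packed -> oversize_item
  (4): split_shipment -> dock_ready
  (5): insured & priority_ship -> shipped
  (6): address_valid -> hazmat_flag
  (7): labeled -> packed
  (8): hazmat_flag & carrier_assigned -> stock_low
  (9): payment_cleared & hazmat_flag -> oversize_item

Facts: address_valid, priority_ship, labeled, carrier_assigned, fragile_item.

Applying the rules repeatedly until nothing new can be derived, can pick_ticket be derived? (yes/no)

yes

Round 1 fires (6), (7), giving hazmat_flag, packed.
Round 2 fires (3), (8), giving oversize_item, stock_low.
Round 3 fires (2), giving pick_ticket.
Round 4 fires (1), giving backorder.
pick_ticket appears in round 3, so it is derivable.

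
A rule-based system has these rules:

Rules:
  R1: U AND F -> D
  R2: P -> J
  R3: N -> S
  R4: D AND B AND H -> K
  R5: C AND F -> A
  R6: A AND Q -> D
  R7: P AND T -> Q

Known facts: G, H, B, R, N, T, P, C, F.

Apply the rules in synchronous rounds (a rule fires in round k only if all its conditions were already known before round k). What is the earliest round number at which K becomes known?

3

Round 1: R2 [P -> J]; R3 [N -> S]; R5 [C AND F -> A]; R7 [P AND T -> Q]. New: J, S, A, Q.
Round 2: R6 [A AND Q -> D]. New: D.
Round 3: R4 [D AND B AND H -> K]. New: K.
K first appears in round 3.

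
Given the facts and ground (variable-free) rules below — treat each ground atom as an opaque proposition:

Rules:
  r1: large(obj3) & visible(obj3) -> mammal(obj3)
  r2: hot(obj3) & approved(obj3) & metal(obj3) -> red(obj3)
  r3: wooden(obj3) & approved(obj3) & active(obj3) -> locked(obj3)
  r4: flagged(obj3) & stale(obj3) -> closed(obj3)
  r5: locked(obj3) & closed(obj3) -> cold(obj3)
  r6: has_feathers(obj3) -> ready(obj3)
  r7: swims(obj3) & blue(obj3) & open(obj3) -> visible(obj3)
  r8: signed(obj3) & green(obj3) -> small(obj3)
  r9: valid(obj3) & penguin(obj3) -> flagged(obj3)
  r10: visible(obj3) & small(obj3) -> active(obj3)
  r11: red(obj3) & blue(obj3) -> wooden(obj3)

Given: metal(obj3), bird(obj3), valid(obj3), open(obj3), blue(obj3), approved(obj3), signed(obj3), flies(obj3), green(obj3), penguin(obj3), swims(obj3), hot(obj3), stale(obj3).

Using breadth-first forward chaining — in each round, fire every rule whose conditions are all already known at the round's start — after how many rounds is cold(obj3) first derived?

Round 1 fires r2, r7, r8, r9, giving red(obj3), visible(obj3), small(obj3), flagged(obj3).
Round 2 fires r4, r10, r11, giving closed(obj3), active(obj3), wooden(obj3).
Round 3 fires r3, giving locked(obj3).
Round 4 fires r5, giving cold(obj3).
cold(obj3) first appears in round 4.

4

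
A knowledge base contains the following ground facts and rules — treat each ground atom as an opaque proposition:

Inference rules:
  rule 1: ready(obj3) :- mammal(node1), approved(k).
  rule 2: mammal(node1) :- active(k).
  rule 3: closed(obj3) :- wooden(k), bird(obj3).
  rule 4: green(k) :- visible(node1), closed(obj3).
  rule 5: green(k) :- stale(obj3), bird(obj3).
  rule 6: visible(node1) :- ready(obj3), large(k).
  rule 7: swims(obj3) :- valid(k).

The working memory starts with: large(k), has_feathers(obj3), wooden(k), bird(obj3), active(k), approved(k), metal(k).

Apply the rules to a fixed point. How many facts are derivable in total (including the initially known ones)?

12

Round 1 fires rule 2, rule 3, giving mammal(node1), closed(obj3).
Round 2 fires rule 1, giving ready(obj3).
Round 3 fires rule 6, giving visible(node1).
Round 4 fires rule 4, giving green(k).
Closure: {active(k), approved(k), bird(obj3), closed(obj3), green(k), has_feathers(obj3), large(k), mammal(node1), metal(k), ready(obj3), visible(node1), wooden(k)} — 12 facts.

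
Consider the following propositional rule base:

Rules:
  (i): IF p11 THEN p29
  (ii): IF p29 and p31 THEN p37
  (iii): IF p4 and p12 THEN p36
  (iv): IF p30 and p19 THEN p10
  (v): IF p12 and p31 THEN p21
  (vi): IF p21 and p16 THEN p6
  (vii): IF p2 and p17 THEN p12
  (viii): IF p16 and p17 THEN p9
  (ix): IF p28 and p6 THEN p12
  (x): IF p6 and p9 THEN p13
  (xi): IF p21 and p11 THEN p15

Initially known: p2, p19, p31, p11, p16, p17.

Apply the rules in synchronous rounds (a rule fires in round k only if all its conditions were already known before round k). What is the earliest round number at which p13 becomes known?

4

Round 1 fires (i), (vii), (viii), giving p29, p12, p9.
Round 2 fires (ii), (v), giving p37, p21.
Round 3 fires (vi), (xi), giving p6, p15.
Round 4 fires (x), giving p13.
p13 first appears in round 4.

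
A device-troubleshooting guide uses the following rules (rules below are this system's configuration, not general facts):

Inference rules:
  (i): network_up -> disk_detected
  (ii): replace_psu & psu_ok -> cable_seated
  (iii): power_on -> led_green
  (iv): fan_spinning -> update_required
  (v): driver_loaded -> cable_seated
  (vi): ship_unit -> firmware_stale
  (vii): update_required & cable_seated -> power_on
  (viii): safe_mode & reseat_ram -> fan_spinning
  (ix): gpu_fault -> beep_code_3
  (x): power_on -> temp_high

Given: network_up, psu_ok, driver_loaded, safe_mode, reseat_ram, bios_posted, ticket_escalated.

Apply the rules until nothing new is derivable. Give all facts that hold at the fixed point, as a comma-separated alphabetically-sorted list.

bios_posted, cable_seated, disk_detected, driver_loaded, fan_spinning, led_green, network_up, power_on, psu_ok, reseat_ram, safe_mode, temp_high, ticket_escalated, update_required

Round 1 fires (i), (v), (viii), giving disk_detected, cable_seated, fan_spinning.
Round 2 fires (iv), giving update_required.
Round 3 fires (vii), giving power_on.
Round 4 fires (iii), (x), giving led_green, temp_high.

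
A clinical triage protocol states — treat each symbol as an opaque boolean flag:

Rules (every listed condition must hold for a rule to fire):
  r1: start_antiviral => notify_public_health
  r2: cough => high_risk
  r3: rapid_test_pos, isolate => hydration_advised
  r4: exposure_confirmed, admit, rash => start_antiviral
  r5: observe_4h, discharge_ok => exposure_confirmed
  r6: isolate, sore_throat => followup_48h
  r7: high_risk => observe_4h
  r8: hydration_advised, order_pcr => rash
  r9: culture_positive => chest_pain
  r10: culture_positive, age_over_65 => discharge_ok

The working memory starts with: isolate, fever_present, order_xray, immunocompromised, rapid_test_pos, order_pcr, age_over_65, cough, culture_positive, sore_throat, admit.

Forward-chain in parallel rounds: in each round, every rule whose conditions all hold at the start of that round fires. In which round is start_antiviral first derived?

4

Round 1: r2 [cough => high_risk]; r3 [rapid_test_pos, isolate => hydration_advised]; r6 [isolate, sore_throat => followup_48h]; r9 [culture_positive => chest_pain]; r10 [culture_positive, age_over_65 => discharge_ok]. Adds high_risk, hydration_advised, followup_48h, chest_pain, discharge_ok.
Round 2: r7 [high_risk => observe_4h]; r8 [hydration_advised, order_pcr => rash]. Adds observe_4h, rash.
Round 3: r5 [observe_4h, discharge_ok => exposure_confirmed]. Adds exposure_confirmed.
Round 4: r4 [exposure_confirmed, admit, rash => start_antiviral]. Adds start_antiviral.
start_antiviral first appears in round 4.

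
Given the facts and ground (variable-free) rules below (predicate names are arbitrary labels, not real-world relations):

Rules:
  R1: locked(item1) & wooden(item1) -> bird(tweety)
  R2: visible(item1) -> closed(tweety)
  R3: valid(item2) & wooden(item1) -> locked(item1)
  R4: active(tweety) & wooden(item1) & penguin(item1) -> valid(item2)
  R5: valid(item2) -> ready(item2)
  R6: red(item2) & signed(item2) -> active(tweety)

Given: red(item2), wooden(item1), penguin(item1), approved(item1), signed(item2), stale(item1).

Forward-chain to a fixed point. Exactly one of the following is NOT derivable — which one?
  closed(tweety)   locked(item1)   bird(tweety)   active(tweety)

closed(tweety)

Round 1 fires R6, giving active(tweety).
Round 2 fires R4, giving valid(item2).
Round 3 fires R3, R5, giving locked(item1), ready(item2).
Round 4 fires R1, giving bird(tweety).
Derived: active(tweety) (round 1), bird(tweety) (round 4), locked(item1) (round 3). closed(tweety) never appears in any round.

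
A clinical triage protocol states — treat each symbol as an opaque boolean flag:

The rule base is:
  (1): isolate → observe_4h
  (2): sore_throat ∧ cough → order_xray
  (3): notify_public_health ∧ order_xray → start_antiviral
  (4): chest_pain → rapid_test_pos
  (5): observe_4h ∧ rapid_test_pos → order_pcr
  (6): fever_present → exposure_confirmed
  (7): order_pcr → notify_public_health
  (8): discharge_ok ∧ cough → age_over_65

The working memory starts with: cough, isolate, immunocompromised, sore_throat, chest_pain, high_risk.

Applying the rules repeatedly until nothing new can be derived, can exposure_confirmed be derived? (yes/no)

no

Round 1 — (1), (2), (4), derive observe_4h, order_xray, rapid_test_pos.
Round 2 — (5), derive order_pcr.
Round 3 — (7), derive notify_public_health.
Round 4 — (3), derive start_antiviral.
Fixed point reached. exposure_confirmed is concluded only by (6); (6) needs fever_present (never derived).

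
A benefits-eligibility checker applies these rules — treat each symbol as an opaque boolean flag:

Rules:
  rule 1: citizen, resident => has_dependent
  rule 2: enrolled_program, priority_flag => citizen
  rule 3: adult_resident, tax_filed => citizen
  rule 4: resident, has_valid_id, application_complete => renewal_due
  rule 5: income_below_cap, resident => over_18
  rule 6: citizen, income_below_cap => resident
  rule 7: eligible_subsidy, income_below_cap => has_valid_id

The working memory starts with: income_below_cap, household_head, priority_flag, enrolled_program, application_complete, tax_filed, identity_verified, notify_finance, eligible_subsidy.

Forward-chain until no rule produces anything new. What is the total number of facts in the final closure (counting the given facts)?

Round 1: rule 2 [enrolled_program, priority_flag => citizen]; rule 7 [eligible_subsidy, income_below_cap => has_valid_id]. Adds citizen, has_valid_id.
Round 2: rule 6 [citizen, income_below_cap => resident]. Adds resident.
Round 3: rule 1 [citizen, resident => has_dependent]; rule 4 [resident, has_valid_id, application_complete => renewal_due]; rule 5 [income_below_cap, resident => over_18]. Adds has_dependent, renewal_due, over_18.
Closure: {application_complete, citizen, eligible_subsidy, enrolled_program, has_dependent, has_valid_id, household_head, identity_verified, income_below_cap, notify_finance, over_18, priority_flag, renewal_due, resident, tax_filed} — 15 facts.

15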